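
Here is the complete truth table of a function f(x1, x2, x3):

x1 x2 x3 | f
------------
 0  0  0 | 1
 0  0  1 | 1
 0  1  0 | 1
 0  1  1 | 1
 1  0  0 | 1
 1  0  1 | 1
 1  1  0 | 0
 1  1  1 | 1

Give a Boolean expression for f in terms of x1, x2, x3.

f is 0 on exactly one input, (1,1,0), whose minterm is x1·x2·¬x3. So f is the negation of that single conjunction.

f(x1, x2, x3) = not ((x1 and x2) and not x3)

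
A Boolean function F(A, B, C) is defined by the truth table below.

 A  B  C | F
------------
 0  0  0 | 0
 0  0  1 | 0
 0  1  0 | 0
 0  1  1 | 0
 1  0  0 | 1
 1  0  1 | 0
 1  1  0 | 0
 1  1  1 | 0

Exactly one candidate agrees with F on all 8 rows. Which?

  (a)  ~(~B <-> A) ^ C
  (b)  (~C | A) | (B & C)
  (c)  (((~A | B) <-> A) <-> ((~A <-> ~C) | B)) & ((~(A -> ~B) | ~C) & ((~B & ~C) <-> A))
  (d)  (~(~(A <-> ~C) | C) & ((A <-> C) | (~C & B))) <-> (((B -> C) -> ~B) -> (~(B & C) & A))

(a) fails at (0,0,0): the formula yields 1, F is 0.
(b) fails at (0,0,0): the formula yields 1, F is 0.
(d) fails at (0,0,0): the formula yields 1, F is 0.
(c) is the remaining candidate, and it agrees with F on all 8 inputs.

c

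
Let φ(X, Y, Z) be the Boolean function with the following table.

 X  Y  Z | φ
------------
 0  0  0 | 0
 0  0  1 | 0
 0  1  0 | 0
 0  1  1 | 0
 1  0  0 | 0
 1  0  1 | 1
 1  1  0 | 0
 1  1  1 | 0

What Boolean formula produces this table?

φ(X, Y, Z) = (X · Y') · Z

φ is 1 on exactly one input, (1,0,1), whose minterm is X·¬Y·Z. So φ is just that conjunction.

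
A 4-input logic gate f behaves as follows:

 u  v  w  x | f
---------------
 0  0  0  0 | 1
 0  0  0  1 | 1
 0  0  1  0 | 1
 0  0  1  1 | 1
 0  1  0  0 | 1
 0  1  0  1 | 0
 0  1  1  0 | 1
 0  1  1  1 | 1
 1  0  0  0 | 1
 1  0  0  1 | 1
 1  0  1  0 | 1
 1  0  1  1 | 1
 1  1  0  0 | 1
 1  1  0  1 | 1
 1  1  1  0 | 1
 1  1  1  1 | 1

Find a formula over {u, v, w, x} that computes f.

f is 0 on exactly one input, (0,1,0,1), whose minterm is ¬u·v·¬w·x. So f is the negation of that single conjunction.

f(u, v, w, x) = (((u' · v) · w') · x)'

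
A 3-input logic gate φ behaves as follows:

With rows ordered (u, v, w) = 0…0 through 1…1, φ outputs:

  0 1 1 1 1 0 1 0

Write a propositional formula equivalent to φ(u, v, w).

There are just 3 zero rows: (0,0,0), (1,0,1), (1,1,1). Their minterms are ¬u·¬v·¬w, u·¬v·w, u·v·w; the OR of those covers precisely the 0-outputs, and negating it yields φ.

φ(u, v, w) = ((((u' · v') · w') + ((u · v') · w)) + ((u · v) · w))'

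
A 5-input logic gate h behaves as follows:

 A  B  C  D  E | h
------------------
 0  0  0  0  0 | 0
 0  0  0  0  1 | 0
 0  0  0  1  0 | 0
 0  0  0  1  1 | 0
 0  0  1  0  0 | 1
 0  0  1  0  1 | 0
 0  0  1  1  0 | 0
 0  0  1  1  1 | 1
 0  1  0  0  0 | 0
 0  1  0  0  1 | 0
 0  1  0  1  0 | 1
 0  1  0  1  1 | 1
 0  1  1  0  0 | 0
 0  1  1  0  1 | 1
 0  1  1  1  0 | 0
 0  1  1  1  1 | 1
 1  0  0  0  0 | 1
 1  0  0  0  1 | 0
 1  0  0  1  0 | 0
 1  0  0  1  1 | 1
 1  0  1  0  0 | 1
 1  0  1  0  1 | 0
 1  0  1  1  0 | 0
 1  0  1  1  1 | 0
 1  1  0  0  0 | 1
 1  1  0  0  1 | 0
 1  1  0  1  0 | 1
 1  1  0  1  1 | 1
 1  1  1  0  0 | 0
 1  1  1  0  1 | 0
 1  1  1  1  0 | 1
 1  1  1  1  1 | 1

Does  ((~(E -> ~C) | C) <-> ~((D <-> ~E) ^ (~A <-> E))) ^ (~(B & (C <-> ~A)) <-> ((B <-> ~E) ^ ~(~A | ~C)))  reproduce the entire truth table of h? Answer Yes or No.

No

Evaluate ((~(E -> ~C) | C) <-> ~((D <-> ~E) ^ (~A <-> E))) ^ (~(B & (C <-> ~A)) <-> ((B <-> ~E) ^ ~(~A | ~C))) on each row and compare to h:
  A=0, B=0, C=0, D=0, E=0: formula gives 0, h = 0 ✓
  A=0, B=0, C=0, D=0, E=1: formula gives 1, but h = 0 ✗
Row (0,0,0,0,1) is a counterexample, so the formula is not equivalent to h.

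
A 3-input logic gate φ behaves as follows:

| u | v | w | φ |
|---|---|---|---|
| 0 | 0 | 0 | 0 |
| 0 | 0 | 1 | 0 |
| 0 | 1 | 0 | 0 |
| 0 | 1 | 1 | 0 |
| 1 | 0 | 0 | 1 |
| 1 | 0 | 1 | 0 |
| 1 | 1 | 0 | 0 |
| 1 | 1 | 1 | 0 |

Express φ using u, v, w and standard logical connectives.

φ(u, v, w) = (u ∧ ¬v) ∧ ¬w

φ is 1 on exactly one input, (1,0,0), whose minterm is u·¬v·¬w. So φ is just that conjunction.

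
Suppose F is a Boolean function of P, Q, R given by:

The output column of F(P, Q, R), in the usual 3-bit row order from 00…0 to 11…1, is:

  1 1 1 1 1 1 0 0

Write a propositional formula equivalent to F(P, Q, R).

The 0-rows are (1,1,0), (1,1,1). Take each as a conjunction (P·Q·¬R, P·Q·R), form their disjunction, and complement — that gives a formula that is 1 everywhere F is.

F(P, Q, R) = (((P · Q) · R') + ((P · Q) · R))'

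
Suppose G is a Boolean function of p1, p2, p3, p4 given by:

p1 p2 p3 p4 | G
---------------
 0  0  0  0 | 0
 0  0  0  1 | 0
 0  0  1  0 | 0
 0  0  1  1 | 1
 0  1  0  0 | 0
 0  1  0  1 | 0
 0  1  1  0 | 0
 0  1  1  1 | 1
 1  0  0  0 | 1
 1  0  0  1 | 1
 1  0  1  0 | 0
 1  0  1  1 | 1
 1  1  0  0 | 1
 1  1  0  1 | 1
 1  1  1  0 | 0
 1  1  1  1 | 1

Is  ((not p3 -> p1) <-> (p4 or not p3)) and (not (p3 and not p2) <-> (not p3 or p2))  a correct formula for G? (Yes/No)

Yes

Test each input against both G and the formula:
  p1=0, p2=0, p3=0, p4=0: formula gives 0, G = 0 ✓
  p1=0, p2=0, p3=0, p4=1: formula gives 0, G = 0 ✓
  p1=0, p2=0, p3=1, p4=0: formula gives 0, G = 0 ✓
  p1=0, p2=0, p3=1, p4=1: formula gives 1, G = 1 ✓
  …and likewise for the remaining 12 rows.
All 16 rows match — the expression computes G exactly.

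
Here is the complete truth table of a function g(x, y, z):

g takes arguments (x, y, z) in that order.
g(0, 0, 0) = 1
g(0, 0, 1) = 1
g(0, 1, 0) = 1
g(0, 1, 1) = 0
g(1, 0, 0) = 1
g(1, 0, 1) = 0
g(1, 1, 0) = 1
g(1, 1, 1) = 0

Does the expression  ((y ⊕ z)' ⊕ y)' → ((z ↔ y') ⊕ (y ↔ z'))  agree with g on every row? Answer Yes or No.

Test each input against both g and the formula:
  x=0, y=0, z=0: formula gives 1, g = 1 ✓
  x=0, y=0, z=1: formula gives 0, but g = 1 ✗
Row (0,0,1) is a counterexample, so the formula is not equivalent to g.

No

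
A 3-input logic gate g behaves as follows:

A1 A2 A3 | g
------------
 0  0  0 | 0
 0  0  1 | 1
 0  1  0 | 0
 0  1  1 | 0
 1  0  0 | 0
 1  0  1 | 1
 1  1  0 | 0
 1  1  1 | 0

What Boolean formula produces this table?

g(A1, A2, A3) = ((A1' · A2') · A3) + ((A1 · A2') · A3)

The 1-rows are (0,0,1), (1,0,1). Each contributes one minterm — ¬A1·¬A2·A3; A1·¬A2·A3 — and their disjunction is a sum-of-products form of g.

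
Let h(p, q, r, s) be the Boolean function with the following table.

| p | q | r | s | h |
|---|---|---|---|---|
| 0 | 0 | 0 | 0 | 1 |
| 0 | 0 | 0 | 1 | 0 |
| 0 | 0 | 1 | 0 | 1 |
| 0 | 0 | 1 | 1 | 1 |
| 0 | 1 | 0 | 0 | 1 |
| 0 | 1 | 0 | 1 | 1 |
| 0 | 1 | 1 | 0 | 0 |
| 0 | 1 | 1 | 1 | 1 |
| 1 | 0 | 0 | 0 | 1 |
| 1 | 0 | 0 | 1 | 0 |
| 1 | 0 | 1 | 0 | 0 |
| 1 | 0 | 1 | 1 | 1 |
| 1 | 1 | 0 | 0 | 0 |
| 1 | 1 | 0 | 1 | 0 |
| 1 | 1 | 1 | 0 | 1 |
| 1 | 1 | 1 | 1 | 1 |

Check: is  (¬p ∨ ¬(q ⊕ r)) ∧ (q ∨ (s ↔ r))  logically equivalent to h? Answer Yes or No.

Check the formula against h row by row:
  p=0, q=0, r=0, s=0: formula gives 1, h = 1 ✓
  p=0, q=0, r=0, s=1: formula gives 0, h = 0 ✓
  p=0, q=0, r=1, s=0: formula gives 0, but h = 1 ✗
Row (0,0,1,0) is a counterexample, so the formula is not equivalent to h.

No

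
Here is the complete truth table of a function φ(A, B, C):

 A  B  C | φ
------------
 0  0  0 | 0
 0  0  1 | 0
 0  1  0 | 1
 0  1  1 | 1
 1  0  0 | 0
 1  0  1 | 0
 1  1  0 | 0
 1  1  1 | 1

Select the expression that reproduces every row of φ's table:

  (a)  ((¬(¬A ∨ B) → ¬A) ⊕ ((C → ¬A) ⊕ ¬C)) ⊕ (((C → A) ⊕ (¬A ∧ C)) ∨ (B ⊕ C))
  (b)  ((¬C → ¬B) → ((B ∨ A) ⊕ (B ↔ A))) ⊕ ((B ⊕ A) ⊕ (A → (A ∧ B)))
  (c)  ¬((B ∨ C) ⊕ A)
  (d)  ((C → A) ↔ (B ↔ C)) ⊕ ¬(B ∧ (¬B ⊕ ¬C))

(a) disagrees with φ on (0,0,1) (formula → 1, table → 0); rule it out.
(c) disagrees with φ on (0,0,0) (formula → 1, table → 0); rule it out.
(d) disagrees with φ on (0,1,0) (formula → 0, table → 1); rule it out.
(b) is the remaining candidate, and it agrees with φ on all 8 inputs.

b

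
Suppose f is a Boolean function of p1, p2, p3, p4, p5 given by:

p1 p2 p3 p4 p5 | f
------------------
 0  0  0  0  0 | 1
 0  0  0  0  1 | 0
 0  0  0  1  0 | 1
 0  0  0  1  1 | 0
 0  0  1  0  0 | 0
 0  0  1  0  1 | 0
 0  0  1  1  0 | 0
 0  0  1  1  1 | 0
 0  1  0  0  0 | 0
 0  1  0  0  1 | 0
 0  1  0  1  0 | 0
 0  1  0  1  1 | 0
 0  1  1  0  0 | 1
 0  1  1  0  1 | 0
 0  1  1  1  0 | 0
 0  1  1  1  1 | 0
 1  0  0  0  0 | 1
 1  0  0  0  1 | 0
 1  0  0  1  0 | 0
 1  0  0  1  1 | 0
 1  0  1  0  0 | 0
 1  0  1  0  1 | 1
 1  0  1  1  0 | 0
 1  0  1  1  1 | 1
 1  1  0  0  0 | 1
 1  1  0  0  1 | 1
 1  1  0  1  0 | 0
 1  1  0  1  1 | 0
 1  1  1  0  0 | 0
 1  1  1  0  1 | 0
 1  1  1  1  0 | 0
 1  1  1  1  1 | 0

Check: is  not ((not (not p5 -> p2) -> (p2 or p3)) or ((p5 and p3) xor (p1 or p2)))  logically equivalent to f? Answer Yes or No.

Evaluate not ((not (not p5 -> p2) -> (p2 or p3)) or ((p5 and p3) xor (p1 or p2))) on each row and compare to f:
  p1=0, p2=0, p3=0, p4=0, p5=0: formula gives 1, f = 1 ✓
  p1=0, p2=0, p3=0, p4=0, p5=1: formula gives 0, f = 0 ✓
  p1=0, p2=0, p3=0, p4=1, p5=0: formula gives 1, f = 1 ✓
  p1=0, p2=0, p3=0, p4=1, p5=1: formula gives 0, f = 0 ✓
  …
  p1=0, p2=1, p3=1, p4=0, p5=0: formula gives 0, but f = 1 ✗
Since they disagree at (0,1,1,0,0), the expression is not a correct formula for f.

No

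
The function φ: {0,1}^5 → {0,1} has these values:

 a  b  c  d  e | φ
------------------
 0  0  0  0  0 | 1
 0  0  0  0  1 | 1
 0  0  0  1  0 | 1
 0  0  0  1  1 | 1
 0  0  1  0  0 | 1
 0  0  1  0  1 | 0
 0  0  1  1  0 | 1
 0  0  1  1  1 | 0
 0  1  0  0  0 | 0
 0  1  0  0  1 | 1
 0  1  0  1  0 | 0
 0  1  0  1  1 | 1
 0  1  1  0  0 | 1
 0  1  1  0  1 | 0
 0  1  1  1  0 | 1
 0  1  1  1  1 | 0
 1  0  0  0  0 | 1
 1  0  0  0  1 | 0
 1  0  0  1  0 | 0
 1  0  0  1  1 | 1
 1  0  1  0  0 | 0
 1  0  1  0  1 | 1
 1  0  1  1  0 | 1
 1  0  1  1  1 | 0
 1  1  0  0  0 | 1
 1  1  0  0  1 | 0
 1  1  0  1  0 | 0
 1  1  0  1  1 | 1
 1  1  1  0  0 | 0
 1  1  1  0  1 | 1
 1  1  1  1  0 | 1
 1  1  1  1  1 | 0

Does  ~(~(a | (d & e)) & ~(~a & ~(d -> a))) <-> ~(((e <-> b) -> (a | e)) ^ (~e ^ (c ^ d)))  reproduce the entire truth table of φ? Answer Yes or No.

Test each input against both φ and the formula:
  a=0, b=0, c=0, d=0, e=0: formula gives 1, φ = 1 ✓
  a=0, b=0, c=0, d=0, e=1: formula gives 1, φ = 1 ✓
  a=0, b=0, c=0, d=1, e=0: formula gives 1, φ = 1 ✓
  a=0, b=0, c=0, d=1, e=1: formula gives 1, φ = 1 ✓
  a=0, b=0, c=1, d=0, e=0: formula gives 0, but φ = 1 ✗
A single disagreement suffices: at (0,0,1,0,0) they differ, so the formula does not compute φ.

No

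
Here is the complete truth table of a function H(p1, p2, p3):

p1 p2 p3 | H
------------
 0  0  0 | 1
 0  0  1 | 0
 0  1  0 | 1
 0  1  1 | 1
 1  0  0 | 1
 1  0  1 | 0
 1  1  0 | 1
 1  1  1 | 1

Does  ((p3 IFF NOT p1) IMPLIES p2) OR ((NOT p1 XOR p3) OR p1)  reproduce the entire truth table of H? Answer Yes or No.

Check the formula against H row by row:
  p1=0, p2=0, p3=0: formula gives 1, H = 1 ✓
  p1=0, p2=0, p3=1: formula gives 0, H = 0 ✓
  p1=0, p2=1, p3=0: formula gives 1, H = 1 ✓
  p1=0, p2=1, p3=1: formula gives 1, H = 1 ✓
  p1=1, p2=0, p3=0: formula gives 1, H = 1 ✓
  p1=1, p2=0, p3=1: formula gives 1, but H = 0 ✗
A single disagreement suffices: at (1,0,1) they differ, so the formula does not compute H.

No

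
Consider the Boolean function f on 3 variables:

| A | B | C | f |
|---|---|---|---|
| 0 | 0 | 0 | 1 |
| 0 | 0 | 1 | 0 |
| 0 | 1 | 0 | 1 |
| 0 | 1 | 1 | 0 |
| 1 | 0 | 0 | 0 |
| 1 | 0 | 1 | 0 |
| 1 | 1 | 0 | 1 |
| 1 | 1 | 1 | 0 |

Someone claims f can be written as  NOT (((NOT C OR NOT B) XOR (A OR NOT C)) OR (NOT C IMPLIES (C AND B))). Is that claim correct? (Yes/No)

Evaluate NOT (((NOT C OR NOT B) XOR (A OR NOT C)) OR (NOT C IMPLIES (C AND B))) on each row and compare to f:
  A=0, B=0, C=0: formula gives 1, f = 1 ✓
  A=0, B=0, C=1: formula gives 0, f = 0 ✓
  A=0, B=1, C=0: formula gives 1, f = 1 ✓
  A=0, B=1, C=1: formula gives 0, f = 0 ✓
  A=1, B=0, C=0: formula gives 1, but f = 0 ✗
Row (1,0,0) is a counterexample, so the formula is not equivalent to f.

No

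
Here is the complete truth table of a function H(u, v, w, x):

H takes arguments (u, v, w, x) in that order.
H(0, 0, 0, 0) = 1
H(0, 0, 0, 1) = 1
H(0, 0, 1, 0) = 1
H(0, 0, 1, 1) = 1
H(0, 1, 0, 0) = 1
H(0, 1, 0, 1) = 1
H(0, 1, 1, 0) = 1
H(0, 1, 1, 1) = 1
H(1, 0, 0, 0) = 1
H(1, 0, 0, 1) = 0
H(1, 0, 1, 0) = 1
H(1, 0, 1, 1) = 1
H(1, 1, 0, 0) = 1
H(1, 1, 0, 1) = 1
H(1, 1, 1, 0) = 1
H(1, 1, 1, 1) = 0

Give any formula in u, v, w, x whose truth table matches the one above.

H(u, v, w, x) = ((((u · v') · w') · x) + (((u · v) · w) · x))'

There are just 2 zero rows: (1,0,0,1), (1,1,1,1). Their minterms are u·¬v·¬w·x, u·v·w·x; the OR of those covers precisely the 0-outputs, and negating it yields H.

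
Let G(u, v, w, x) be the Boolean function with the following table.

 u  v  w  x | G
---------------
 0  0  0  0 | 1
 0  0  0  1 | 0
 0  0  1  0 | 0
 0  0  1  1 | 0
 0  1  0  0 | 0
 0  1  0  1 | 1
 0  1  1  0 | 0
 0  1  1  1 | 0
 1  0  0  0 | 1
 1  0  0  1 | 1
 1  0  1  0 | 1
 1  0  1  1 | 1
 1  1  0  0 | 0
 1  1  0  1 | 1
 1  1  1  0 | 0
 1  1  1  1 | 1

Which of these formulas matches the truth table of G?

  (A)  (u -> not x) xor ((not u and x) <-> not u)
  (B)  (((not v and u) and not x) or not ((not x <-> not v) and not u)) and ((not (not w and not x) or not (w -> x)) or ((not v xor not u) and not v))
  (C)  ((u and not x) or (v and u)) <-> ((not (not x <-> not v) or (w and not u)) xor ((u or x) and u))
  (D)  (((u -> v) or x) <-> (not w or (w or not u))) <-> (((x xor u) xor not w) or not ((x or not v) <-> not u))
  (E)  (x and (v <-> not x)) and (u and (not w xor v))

C

(A) disagrees with G on (0,0,1,0) (formula → 1, table → 0); rule it out.
(B) disagrees with G on (0,0,0,0) (formula → 0, table → 1); rule it out.
(D) disagrees with G on (0,0,1,1) (formula → 1, table → 0); rule it out.
(E) disagrees with G on (0,0,0,0) (formula → 0, table → 1); rule it out.
Only (C) survives; checking it on all 16 rows confirms it matches G.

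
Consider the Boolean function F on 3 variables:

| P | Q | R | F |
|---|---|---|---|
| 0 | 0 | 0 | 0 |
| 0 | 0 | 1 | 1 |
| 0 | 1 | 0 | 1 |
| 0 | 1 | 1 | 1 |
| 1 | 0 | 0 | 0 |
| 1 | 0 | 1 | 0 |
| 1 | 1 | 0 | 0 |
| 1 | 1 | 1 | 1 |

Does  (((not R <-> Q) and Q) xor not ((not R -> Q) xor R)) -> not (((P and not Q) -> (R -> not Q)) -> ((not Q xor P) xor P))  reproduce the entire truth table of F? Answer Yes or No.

No

Evaluate (((not R <-> Q) and Q) xor not ((not R -> Q) xor R)) -> not (((P and not Q) -> (R -> not Q)) -> ((not Q xor P) xor P)) on each row and compare to F:
  P=0, Q=0, R=0: formula gives 0, F = 0 ✓
  P=0, Q=0, R=1: formula gives 0, but F = 1 ✗
Since they disagree at (0,0,1), the expression is not a correct formula for F.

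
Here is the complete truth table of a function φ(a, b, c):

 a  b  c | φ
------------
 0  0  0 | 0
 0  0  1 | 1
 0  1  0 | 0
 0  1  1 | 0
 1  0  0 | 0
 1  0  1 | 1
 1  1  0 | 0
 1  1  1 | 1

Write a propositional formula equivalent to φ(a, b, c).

φ(a, b, c) = (((~a & ~b) & c) | ((a & ~b) & c)) | ((a & b) & c)

Collect the rows where φ=1 — (0,0,1), (1,0,1), (1,1,1) — and write one minterm per row: ¬a·¬b·c, a·¬b·c, a·b·c. Their union (logical OR) reproduces the table exactly.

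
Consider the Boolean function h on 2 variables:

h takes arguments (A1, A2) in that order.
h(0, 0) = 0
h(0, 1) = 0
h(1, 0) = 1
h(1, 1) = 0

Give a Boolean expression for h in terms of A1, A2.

1 only at (1,0): A1 AND NOT A2.

h(A1, A2) = A1 AND NOT A2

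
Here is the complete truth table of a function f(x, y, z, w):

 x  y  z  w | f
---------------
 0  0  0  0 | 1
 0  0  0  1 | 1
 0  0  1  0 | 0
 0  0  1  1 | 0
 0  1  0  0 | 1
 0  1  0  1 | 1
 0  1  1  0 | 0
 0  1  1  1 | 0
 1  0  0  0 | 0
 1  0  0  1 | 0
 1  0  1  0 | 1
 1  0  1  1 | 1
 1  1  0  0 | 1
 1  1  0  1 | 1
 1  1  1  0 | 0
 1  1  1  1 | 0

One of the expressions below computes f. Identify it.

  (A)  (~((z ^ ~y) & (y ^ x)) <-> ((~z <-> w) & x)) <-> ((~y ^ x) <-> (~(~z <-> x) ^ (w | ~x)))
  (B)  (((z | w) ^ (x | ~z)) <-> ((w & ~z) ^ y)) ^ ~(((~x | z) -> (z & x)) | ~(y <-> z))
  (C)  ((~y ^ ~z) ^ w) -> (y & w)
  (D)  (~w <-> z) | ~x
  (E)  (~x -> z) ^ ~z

(A) fails at (0,1,0,0): the formula yields 0, f is 1.
(C) fails at (0,0,0,1): the formula yields 0, f is 1.
(D) fails at (0,0,1,0): the formula yields 1, f is 0.
(E) fails at (0,0,1,0): the formula yields 1, f is 0.
That leaves (B). Evaluating it on every row reproduces the table of f exactly.

B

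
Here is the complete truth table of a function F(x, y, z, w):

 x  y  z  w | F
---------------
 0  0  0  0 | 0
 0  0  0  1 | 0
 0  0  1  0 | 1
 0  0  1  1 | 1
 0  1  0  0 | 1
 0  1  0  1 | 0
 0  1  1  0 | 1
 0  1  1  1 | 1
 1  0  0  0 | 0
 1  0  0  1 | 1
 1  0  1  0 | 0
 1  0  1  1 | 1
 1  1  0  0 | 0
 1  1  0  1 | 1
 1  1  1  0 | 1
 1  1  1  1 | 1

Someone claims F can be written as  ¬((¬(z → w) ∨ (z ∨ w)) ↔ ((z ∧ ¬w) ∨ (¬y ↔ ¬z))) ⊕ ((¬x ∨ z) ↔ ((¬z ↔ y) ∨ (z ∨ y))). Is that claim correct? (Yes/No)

Test each input against both F and the formula:
  x=0, y=0, z=0, w=0: formula gives 1, but F = 0 ✗
Since they disagree at (0,0,0,0), the expression is not a correct formula for F.

No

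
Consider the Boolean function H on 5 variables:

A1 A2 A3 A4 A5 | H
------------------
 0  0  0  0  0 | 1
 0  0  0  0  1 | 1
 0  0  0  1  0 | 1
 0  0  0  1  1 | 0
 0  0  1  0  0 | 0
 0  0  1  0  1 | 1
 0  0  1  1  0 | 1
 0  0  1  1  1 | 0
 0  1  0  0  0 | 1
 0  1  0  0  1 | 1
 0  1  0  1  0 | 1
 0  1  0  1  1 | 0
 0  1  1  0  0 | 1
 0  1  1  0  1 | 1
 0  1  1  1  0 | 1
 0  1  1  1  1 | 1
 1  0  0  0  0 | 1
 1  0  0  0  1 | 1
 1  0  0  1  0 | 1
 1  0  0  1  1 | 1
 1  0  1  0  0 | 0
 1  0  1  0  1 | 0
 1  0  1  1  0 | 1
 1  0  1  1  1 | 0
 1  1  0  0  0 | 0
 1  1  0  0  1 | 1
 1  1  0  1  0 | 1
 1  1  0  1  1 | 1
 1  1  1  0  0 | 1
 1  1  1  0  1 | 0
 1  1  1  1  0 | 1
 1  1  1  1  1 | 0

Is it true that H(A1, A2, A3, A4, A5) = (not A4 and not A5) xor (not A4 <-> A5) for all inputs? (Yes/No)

No

Test each input against both H and the formula:
  A1=0, A2=0, A3=0, A4=0, A5=0: formula gives 1, H = 1 ✓
  A1=0, A2=0, A3=0, A4=0, A5=1: formula gives 1, H = 1 ✓
  A1=0, A2=0, A3=0, A4=1, A5=0: formula gives 1, H = 1 ✓
  A1=0, A2=0, A3=0, A4=1, A5=1: formula gives 0, H = 0 ✓
  A1=0, A2=0, A3=1, A4=0, A5=0: formula gives 1, but H = 0 ✗
Since they disagree at (0,0,1,0,0), the expression is not a correct formula for H.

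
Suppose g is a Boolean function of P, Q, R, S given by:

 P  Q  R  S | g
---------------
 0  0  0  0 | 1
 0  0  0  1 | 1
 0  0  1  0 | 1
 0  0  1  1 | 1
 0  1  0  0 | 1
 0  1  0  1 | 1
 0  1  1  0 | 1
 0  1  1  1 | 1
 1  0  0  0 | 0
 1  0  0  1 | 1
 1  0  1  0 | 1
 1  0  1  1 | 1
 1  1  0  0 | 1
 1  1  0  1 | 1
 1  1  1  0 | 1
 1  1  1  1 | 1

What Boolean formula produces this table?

g(P, Q, R, S) = NOT (((P AND NOT Q) AND NOT R) AND NOT S)

g is 0 on exactly one input, (1,0,0,0), whose minterm is P·¬Q·¬R·¬S. So g is the negation of that single conjunction.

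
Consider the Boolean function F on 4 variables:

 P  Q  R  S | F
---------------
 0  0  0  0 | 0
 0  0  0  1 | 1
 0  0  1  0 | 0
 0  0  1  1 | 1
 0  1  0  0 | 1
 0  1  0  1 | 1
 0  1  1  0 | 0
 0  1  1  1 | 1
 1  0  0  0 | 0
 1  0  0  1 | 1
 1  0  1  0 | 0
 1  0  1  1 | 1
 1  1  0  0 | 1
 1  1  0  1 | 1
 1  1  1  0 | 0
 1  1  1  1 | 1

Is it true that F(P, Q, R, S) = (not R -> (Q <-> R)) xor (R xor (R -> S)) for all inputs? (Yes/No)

Evaluate (not R -> (Q <-> R)) xor (R xor (R -> S)) on each row and compare to F:
  P=0, Q=0, R=0, S=0: formula gives 0, F = 0 ✓
  P=0, Q=0, R=0, S=1: formula gives 0, but F = 1 ✗
Since they disagree at (0,0,0,1), the expression is not a correct formula for F.

No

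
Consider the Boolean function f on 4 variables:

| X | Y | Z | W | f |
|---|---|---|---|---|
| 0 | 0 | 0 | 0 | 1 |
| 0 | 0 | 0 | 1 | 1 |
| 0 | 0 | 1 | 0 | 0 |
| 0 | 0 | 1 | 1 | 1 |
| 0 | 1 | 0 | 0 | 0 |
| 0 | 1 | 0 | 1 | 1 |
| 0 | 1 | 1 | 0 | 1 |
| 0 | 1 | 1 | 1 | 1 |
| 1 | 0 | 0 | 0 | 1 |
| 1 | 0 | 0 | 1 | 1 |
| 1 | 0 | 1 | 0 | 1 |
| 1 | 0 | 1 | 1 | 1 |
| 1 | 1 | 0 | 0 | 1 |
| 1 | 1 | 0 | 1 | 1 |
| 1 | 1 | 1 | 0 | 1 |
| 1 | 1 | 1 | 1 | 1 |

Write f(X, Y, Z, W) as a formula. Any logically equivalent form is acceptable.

f(X, Y, Z, W) = not ((((not X and not Y) and Z) and not W) or (((not X and Y) and not Z) and not W))

The 0-rows are (0,0,1,0), (0,1,0,0). Take each as a conjunction (¬X·¬Y·Z·¬W, ¬X·Y·¬Z·¬W), form their disjunction, and complement — that gives a formula that is 1 everywhere f is.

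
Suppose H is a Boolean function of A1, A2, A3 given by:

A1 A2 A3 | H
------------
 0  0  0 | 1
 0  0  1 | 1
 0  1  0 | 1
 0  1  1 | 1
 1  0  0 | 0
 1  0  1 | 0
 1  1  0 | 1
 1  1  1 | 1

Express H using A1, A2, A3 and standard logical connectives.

The 0-rows are (1,0,0), (1,0,1). Take each as a conjunction (A1·¬A2·¬A3, A1·¬A2·A3), form their disjunction, and complement — that gives a formula that is 1 everywhere H is.

H(A1, A2, A3) = (((A1 · A2') · A3') + ((A1 · A2') · A3))'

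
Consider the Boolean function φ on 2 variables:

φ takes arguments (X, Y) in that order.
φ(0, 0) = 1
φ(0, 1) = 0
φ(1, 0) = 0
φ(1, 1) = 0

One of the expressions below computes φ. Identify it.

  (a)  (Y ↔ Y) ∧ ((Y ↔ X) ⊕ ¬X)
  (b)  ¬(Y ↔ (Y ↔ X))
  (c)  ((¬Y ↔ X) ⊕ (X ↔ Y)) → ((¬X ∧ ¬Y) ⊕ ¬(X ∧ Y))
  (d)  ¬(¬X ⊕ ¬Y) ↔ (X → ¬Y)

d

(a) disagrees with φ on (0,0) (formula → 0, table → 1); rule it out.
(b) disagrees with φ on (0,1) (formula → 1, table → 0); rule it out.
(c) disagrees with φ on (0,0) (formula → 0, table → 1); rule it out.
That leaves (d). Evaluating it on every row reproduces the table of φ exactly.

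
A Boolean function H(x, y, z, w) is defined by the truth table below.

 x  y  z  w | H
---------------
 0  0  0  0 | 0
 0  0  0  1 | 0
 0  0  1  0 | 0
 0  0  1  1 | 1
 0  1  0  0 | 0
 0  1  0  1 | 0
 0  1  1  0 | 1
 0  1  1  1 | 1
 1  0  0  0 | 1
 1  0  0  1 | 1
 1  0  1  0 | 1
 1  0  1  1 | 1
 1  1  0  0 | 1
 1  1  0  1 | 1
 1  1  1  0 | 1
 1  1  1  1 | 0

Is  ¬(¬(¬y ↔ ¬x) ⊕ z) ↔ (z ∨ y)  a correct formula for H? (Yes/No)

No

Check the formula against H row by row:
  x=0, y=0, z=0, w=0: formula gives 0, H = 0 ✓
  x=0, y=0, z=0, w=1: formula gives 0, H = 0 ✓
  x=0, y=0, z=1, w=0: formula gives 0, H = 0 ✓
  x=0, y=0, z=1, w=1: formula gives 0, but H = 1 ✗
Since they disagree at (0,0,1,1), the expression is not a correct formula for H.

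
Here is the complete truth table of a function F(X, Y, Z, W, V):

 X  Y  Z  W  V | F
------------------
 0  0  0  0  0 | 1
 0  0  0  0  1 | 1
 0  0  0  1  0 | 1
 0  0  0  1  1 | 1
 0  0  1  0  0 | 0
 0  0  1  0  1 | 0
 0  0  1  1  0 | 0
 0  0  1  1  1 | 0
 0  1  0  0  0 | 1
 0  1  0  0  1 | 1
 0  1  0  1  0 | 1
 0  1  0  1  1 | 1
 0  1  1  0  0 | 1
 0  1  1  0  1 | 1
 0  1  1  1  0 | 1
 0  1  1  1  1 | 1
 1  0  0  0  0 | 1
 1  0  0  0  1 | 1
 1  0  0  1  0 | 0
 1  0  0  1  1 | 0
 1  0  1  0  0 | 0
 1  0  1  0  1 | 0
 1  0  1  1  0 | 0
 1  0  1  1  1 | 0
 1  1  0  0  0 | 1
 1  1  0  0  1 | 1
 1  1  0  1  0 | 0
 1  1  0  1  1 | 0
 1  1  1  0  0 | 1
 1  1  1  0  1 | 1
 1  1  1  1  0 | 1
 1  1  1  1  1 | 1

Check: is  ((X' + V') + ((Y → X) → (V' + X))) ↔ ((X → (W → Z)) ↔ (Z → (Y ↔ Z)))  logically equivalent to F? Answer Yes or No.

Check the formula against F row by row:
  X=0, Y=0, Z=0, W=0, V=0: formula gives 1, F = 1 ✓
  X=0, Y=0, Z=0, W=0, V=1: formula gives 1, F = 1 ✓
  X=0, Y=0, Z=0, W=1, V=0: formula gives 1, F = 1 ✓
  X=0, Y=0, Z=0, W=1, V=1: formula gives 1, F = 1 ✓
  … (the remaining 28 rows also agree.)
No disagreement on any input; they are logically equivalent.

Yes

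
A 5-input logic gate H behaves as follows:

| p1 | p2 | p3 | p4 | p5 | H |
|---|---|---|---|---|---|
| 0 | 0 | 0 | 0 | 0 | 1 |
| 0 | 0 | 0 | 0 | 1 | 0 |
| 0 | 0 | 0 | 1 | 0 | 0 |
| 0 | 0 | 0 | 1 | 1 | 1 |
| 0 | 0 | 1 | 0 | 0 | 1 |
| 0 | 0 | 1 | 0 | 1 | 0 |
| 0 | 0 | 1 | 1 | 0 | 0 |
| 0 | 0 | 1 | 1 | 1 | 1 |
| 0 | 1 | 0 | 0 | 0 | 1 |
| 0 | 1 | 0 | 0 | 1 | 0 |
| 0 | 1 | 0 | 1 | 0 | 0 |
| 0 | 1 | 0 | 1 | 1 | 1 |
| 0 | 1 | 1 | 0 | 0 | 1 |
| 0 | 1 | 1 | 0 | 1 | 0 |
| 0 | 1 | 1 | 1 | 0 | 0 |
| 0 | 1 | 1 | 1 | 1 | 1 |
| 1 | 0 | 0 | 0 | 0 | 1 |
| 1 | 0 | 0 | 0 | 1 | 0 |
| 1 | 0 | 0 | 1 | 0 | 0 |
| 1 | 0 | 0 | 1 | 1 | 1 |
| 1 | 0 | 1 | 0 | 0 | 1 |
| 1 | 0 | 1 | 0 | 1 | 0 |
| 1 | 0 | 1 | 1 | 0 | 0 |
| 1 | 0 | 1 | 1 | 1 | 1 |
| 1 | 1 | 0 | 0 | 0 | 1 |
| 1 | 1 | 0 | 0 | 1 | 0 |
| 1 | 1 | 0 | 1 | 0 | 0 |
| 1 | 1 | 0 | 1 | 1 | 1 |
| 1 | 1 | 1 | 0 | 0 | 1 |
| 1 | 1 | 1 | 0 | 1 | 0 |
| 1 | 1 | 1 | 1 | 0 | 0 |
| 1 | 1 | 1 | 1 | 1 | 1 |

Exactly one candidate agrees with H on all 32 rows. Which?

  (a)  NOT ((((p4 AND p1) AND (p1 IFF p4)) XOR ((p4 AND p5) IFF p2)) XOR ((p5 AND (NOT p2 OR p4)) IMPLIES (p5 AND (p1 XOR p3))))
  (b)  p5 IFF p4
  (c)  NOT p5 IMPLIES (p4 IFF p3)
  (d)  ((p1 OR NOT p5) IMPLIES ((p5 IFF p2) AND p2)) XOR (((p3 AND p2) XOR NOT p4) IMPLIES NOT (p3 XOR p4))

(a): at (0,0,0,1,0) it gives 1, but H = 0 — eliminated.
(c): at (0,0,0,0,1) it gives 1, but H = 0 — eliminated.
(d): at (0,0,0,1,0) it gives 1, but H = 0 — eliminated.
Only (b) survives; checking it on all 32 rows confirms it matches H.

b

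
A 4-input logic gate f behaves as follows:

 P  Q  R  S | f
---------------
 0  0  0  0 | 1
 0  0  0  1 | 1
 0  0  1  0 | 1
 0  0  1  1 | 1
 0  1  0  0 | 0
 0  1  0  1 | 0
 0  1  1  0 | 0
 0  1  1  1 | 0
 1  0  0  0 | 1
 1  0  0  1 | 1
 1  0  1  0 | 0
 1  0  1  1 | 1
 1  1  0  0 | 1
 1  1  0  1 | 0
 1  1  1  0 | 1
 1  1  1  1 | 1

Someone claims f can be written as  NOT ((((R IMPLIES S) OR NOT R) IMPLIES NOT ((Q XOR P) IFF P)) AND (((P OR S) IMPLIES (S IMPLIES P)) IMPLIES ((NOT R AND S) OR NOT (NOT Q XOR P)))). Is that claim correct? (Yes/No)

Yes

Test each input against both f and the formula:
  P=0, Q=0, R=0, S=0: formula gives 1, f = 1 ✓
  P=0, Q=0, R=0, S=1: formula gives 1, f = 1 ✓
  P=0, Q=0, R=1, S=0: formula gives 1, f = 1 ✓
  P=0, Q=0, R=1, S=1: formula gives 1, f = 1 ✓
  …and likewise for the remaining 12 rows.
No disagreement on any input; they are logically equivalent.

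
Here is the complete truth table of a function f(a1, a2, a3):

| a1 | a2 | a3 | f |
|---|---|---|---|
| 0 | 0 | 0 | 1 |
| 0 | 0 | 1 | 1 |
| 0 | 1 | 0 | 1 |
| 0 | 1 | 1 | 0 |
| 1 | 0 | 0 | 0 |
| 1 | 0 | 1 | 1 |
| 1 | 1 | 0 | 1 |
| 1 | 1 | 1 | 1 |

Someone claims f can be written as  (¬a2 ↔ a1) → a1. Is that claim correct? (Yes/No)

Test each input against both f and the formula:
  a1=0, a2=0, a3=0: formula gives 1, f = 1 ✓
  a1=0, a2=0, a3=1: formula gives 1, f = 1 ✓
  a1=0, a2=1, a3=0: formula gives 0, but f = 1 ✗
Since they disagree at (0,1,0), the expression is not a correct formula for f.

No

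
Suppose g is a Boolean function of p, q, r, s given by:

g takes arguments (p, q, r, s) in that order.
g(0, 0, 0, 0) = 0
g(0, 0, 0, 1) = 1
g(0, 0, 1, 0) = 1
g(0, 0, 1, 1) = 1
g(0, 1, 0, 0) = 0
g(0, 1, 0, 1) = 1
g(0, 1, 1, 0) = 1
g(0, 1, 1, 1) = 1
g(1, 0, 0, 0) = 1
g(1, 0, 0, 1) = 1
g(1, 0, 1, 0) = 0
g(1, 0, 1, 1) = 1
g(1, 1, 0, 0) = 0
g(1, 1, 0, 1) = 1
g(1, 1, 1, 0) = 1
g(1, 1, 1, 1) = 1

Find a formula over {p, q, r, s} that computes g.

g is 0 on only 4 rows — (0,0,0,0), (0,1,0,0), (1,0,1,0), (1,1,0,0). Writing each as a minterm (¬p·¬q·¬r·¬s, ¬p·q·¬r·¬s, p·¬q·r·¬s, p·q·¬r·¬s) and OR-ing them characterizes exactly where g=0, so g is the negation of that disjunction.

g(p, q, r, s) = ~((((((~p & ~q) & ~r) & ~s) | (((~p & q) & ~r) & ~s)) | (((p & ~q) & r) & ~s)) | (((p & q) & ~r) & ~s))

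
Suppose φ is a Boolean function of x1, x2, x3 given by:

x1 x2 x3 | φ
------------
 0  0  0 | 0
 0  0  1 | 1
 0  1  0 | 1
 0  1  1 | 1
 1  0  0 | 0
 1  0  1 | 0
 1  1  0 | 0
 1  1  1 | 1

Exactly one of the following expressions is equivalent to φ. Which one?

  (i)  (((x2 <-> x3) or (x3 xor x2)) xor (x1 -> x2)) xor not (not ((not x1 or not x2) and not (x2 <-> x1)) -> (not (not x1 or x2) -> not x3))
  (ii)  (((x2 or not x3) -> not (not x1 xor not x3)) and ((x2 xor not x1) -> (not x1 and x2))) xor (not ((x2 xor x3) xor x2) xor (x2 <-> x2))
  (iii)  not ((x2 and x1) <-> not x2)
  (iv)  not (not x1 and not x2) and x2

(i): at (0,0,1) it gives 0, but φ = 1 — eliminated.
(iii): at (0,0,0) it gives 1, but φ = 0 — eliminated.
(iv): at (0,0,1) it gives 0, but φ = 1 — eliminated.
That leaves (ii). Evaluating it on every row reproduces the table of φ exactly.

ii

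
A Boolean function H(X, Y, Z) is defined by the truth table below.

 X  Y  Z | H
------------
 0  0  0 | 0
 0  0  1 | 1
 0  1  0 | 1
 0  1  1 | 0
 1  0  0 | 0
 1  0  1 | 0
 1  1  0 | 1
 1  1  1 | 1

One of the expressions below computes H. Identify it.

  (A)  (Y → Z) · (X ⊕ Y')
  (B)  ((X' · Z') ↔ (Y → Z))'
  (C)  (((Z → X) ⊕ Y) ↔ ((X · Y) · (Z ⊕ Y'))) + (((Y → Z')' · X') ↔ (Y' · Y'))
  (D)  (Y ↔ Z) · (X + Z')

(A) fails at (0,0,0): the formula yields 1, H is 0.
(B) fails at (0,1,1): the formula yields 1, H is 0.
(D) fails at (0,0,0): the formula yields 1, H is 0.
That leaves (C). Evaluating it on every row reproduces the table of H exactly.

C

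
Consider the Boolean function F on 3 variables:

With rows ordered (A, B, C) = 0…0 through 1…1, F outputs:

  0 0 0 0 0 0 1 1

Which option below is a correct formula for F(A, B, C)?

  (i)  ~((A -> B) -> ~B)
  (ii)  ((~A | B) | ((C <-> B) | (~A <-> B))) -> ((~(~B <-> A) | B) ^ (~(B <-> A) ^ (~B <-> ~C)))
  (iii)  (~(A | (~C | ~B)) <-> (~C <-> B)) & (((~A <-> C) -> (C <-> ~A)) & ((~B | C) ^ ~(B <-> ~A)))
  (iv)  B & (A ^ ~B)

(i): at (0,1,0) it gives 1, but F = 0 — eliminated.
(ii): at (0,0,1) it gives 1, but F = 0 — eliminated.
(iii): at (1,0,0) it gives 1, but F = 0 — eliminated.
Only (iv) survives; checking it on all 8 rows confirms it matches F.

iv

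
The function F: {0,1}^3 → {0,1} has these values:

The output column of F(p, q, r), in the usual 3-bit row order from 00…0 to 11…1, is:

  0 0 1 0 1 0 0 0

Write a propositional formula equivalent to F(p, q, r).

The 1-rows are (0,1,0), (1,0,0). Each contributes one minterm — ¬p·q·¬r; p·¬q·¬r — and their disjunction is a sum-of-products form of F.

F(p, q, r) = ((not p and q) and not r) or ((p and not q) and not r)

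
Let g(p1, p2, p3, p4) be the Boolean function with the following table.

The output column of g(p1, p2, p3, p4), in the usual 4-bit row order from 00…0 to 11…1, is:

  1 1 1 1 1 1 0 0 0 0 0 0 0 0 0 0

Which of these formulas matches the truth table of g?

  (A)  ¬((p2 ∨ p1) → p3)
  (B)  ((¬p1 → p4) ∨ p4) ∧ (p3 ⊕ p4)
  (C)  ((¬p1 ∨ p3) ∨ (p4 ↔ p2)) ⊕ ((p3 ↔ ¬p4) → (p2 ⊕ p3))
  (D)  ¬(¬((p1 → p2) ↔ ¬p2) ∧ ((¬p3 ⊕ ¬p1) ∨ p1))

(A) disagrees with g on (0,0,0,0) (formula → 0, table → 1); rule it out.
(B) disagrees with g on (0,0,0,0) (formula → 0, table → 1); rule it out.
(C) disagrees with g on (0,0,0,0) (formula → 0, table → 1); rule it out.
That leaves (D). Evaluating it on every row reproduces the table of g exactly.

D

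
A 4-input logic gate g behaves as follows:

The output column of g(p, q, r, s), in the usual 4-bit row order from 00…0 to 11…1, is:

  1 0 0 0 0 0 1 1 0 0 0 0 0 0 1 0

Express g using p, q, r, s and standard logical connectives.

g(p, q, r, s) = (((((¬p ∧ ¬q) ∧ ¬r) ∧ ¬s) ∨ (((¬p ∧ q) ∧ r) ∧ ¬s)) ∨ (((¬p ∧ q) ∧ r) ∧ s)) ∨ (((p ∧ q) ∧ r) ∧ ¬s)

g=1 on 4 inputs: (0,0,0,0), (0,1,1,0), (0,1,1,1), (1,1,1,0). Reading each as a conjunction of literals (¬p·¬q·¬r·¬s, ¬p·q·r·¬s, ¬p·q·r·s, p·q·r·¬s) and taking the OR gives the canonical DNF.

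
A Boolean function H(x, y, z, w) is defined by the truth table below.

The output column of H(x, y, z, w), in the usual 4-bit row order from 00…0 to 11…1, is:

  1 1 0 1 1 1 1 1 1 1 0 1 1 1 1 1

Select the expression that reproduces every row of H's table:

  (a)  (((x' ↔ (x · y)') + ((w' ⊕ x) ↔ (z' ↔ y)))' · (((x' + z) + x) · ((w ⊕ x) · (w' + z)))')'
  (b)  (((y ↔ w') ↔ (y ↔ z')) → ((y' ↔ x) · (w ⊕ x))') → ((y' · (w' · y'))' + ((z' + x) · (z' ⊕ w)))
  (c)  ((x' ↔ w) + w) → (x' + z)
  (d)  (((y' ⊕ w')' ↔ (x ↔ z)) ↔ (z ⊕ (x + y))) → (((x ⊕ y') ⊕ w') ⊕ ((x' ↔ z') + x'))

b

(a): at (0,0,1,0) it gives 1, but H = 0 — eliminated.
(c): at (0,0,1,0) it gives 1, but H = 0 — eliminated.
(d): at (0,0,0,1) it gives 0, but H = 1 — eliminated.
(b) is the remaining candidate, and it agrees with H on all 16 inputs.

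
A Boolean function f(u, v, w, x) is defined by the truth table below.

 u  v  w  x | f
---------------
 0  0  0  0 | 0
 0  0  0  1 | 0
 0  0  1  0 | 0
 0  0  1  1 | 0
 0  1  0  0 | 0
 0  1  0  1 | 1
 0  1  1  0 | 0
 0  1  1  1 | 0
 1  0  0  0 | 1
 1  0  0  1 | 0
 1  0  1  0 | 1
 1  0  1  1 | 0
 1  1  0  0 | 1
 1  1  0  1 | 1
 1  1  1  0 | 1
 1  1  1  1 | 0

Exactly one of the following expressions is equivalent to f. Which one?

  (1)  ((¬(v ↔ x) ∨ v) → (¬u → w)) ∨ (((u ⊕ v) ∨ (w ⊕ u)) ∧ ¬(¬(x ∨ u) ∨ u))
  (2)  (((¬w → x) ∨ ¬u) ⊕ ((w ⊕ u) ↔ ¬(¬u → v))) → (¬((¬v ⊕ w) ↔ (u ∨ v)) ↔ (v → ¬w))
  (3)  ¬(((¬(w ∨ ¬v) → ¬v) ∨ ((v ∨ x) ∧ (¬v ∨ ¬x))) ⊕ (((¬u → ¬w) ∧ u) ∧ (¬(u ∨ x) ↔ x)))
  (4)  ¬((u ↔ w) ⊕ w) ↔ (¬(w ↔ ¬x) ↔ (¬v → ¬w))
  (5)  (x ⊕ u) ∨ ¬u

(1) fails at (0,0,0,0): the formula yields 1, f is 0.
(2) fails at (0,0,0,0): the formula yields 1, f is 0.
(4) fails at (0,0,0,1): the formula yields 1, f is 0.
(5) fails at (0,0,0,0): the formula yields 1, f is 0.
That leaves (3). Evaluating it on every row reproduces the table of f exactly.

3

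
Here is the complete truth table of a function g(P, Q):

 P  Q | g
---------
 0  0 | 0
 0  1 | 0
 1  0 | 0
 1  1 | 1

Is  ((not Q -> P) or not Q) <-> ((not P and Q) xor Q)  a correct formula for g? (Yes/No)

Check the formula against g row by row:
  P=0, Q=0: formula gives 0, g = 0 ✓
  P=0, Q=1: formula gives 0, g = 0 ✓
  P=1, Q=0: formula gives 0, g = 0 ✓
  P=1, Q=1: formula gives 1, g = 1 ✓
No disagreement on any input; they are logically equivalent.

Yes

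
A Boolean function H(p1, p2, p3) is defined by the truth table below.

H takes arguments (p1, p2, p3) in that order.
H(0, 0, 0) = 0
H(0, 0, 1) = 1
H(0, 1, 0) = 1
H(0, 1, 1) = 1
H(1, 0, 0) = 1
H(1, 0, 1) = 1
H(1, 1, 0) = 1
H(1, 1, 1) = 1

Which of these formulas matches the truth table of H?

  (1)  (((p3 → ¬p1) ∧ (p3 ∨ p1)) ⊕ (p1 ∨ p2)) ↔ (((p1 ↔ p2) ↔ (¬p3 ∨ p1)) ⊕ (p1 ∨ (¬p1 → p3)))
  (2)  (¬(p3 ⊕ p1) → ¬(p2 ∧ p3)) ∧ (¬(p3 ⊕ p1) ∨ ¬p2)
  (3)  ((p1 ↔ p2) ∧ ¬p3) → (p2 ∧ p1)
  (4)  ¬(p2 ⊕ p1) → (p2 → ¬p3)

(1): at (0,1,0) it gives 0, but H = 1 — eliminated.
(2): at (0,0,0) it gives 1, but H = 0 — eliminated.
(4): at (0,0,0) it gives 1, but H = 0 — eliminated.
(3) is the remaining candidate, and it agrees with H on all 8 inputs.

3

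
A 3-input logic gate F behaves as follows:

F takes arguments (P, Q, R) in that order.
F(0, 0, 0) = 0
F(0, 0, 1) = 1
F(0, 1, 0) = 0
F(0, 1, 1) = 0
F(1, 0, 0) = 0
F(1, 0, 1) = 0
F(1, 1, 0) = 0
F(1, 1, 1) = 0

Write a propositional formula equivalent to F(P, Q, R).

F(P, Q, R) = (not P and not Q) and R

Only row (0,0,1) gives 1. That row's minterm ¬P·¬Q·R is F directly.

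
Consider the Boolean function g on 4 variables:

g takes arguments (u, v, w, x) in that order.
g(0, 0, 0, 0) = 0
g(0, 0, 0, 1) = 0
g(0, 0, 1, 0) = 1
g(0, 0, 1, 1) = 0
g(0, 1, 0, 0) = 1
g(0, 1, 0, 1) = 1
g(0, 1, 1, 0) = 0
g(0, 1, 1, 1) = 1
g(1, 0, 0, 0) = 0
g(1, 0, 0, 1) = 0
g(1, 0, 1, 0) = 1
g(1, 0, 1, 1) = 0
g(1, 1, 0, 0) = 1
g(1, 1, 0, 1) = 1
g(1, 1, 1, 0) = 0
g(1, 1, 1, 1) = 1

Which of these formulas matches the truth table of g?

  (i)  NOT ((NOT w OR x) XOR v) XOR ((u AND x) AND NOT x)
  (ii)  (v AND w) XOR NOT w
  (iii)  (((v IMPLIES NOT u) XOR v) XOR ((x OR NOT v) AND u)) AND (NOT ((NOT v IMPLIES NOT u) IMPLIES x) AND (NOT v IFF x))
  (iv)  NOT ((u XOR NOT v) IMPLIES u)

i

(ii) fails at (0,0,0,0): the formula yields 1, g is 0.
(iii) fails at (0,0,1,0): the formula yields 0, g is 1.
(iv) fails at (0,0,0,0): the formula yields 1, g is 0.
Only (i) survives; checking it on all 16 rows confirms it matches g.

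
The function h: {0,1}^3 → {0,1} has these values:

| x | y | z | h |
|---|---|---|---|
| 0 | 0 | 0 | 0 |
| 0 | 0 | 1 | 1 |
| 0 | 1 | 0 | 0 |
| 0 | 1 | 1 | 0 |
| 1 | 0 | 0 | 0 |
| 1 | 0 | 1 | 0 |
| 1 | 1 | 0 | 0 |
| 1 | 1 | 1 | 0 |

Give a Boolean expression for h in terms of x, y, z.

h(x, y, z) = (¬x ∧ ¬y) ∧ z

h is 1 on exactly one input, (0,0,1), whose minterm is ¬x·¬y·z. So h is just that conjunction.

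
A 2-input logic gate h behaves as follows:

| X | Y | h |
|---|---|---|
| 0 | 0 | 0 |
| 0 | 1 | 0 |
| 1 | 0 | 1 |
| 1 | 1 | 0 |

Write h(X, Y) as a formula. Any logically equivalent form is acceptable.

1 only at (1,0): X AND NOT Y.

h(X, Y) = X and not Y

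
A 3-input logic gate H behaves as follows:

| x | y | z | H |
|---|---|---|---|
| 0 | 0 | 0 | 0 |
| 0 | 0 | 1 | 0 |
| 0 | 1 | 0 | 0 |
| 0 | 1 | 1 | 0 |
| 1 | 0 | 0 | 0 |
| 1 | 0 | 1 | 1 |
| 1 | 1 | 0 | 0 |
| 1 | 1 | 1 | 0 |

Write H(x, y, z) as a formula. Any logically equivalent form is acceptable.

H(x, y, z) = (x and not y) and z

Only row (1,0,1) gives 1. That row's minterm x·¬y·z is H directly.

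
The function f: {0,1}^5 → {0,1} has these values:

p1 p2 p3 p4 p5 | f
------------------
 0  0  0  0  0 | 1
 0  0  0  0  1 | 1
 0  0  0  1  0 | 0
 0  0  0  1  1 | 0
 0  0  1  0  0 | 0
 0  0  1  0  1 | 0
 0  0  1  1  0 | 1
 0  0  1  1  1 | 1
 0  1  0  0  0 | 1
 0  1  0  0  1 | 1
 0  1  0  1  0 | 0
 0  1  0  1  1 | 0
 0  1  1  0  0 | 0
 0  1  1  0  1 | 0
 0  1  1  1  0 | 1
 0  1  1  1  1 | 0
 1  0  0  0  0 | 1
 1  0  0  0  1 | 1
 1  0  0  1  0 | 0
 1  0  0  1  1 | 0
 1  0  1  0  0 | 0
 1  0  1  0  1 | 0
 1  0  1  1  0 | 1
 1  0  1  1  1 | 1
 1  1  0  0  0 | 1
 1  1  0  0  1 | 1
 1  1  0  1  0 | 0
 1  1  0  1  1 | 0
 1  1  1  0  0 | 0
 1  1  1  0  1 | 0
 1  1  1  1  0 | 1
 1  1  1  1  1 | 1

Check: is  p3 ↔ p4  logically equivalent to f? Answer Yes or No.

No

Evaluate p3 ↔ p4 on each row and compare to f:
  p1=0, p2=0, p3=0, p4=0, p5=0: formula gives 1, f = 1 ✓
  p1=0, p2=0, p3=0, p4=0, p5=1: formula gives 1, f = 1 ✓
  p1=0, p2=0, p3=0, p4=1, p5=0: formula gives 0, f = 0 ✓
  p1=0, p2=0, p3=0, p4=1, p5=1: formula gives 0, f = 0 ✓
  …
  p1=0, p2=1, p3=1, p4=1, p5=1: formula gives 1, but f = 0 ✗
A single disagreement suffices: at (0,1,1,1,1) they differ, so the formula does not compute f.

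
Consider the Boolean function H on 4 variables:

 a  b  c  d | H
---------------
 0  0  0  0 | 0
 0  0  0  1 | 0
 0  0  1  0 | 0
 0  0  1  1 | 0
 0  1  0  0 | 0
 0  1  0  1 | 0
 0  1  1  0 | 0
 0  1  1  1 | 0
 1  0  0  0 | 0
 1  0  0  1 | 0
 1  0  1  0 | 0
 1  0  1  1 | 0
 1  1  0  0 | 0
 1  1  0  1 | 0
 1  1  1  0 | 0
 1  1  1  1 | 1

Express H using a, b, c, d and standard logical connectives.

H(a, b, c, d) = ((a & b) & c) & d

Only row (1,1,1,1) gives 1. That row's minterm a·b·c·d is H directly.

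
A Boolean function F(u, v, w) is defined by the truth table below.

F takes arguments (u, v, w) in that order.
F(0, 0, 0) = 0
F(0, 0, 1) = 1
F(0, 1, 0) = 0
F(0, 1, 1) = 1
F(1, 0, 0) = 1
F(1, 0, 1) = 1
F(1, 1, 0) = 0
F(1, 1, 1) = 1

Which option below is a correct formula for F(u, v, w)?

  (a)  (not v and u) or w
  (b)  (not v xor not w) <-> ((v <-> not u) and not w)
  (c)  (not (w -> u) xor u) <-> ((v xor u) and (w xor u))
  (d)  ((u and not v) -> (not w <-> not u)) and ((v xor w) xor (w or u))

a

(b) fails at (0,0,0): the formula yields 1, F is 0.
(c) fails at (0,0,0): the formula yields 1, F is 0.
(d) fails at (0,0,1): the formula yields 0, F is 1.
(a) is the remaining candidate, and it agrees with F on all 8 inputs.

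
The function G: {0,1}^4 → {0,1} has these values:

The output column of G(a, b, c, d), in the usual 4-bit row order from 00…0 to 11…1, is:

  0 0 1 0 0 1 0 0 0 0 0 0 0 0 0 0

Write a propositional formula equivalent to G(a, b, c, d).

G=1 on 2 inputs: (0,0,1,0), (0,1,0,1). Reading each as a conjunction of literals (¬a·¬b·c·¬d, ¬a·b·¬c·d) and taking the OR gives the canonical DNF.

G(a, b, c, d) = (((not a and not b) and c) and not d) or (((not a and b) and not c) and d)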